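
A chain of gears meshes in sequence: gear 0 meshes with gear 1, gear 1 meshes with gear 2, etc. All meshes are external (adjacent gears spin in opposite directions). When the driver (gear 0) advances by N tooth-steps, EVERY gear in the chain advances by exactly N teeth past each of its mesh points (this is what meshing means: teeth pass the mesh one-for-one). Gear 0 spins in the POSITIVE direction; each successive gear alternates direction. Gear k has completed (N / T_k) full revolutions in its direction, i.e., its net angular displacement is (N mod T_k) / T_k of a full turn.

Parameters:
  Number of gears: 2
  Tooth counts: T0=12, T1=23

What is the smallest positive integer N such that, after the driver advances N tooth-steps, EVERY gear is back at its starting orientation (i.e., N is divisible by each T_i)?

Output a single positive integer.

Gear k returns to start when N is a multiple of T_k.
All gears at start simultaneously when N is a common multiple of [12, 23]; the smallest such N is lcm(12, 23).
Start: lcm = T0 = 12
Fold in T1=23: gcd(12, 23) = 1; lcm(12, 23) = 12 * 23 / 1 = 276 / 1 = 276
Full cycle length = 276

Answer: 276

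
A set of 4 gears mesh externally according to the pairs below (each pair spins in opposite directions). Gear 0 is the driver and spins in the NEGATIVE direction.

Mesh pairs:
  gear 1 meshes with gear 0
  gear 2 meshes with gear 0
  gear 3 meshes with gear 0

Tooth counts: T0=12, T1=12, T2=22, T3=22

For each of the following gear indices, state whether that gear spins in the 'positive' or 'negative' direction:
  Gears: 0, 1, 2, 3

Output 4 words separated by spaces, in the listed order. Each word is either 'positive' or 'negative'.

Gear 0 (driver): negative (depth 0)
  gear 1: meshes with gear 0 -> depth 1 -> positive (opposite of gear 0)
  gear 2: meshes with gear 0 -> depth 1 -> positive (opposite of gear 0)
  gear 3: meshes with gear 0 -> depth 1 -> positive (opposite of gear 0)
Queried indices 0, 1, 2, 3 -> negative, positive, positive, positive

Answer: negative positive positive positive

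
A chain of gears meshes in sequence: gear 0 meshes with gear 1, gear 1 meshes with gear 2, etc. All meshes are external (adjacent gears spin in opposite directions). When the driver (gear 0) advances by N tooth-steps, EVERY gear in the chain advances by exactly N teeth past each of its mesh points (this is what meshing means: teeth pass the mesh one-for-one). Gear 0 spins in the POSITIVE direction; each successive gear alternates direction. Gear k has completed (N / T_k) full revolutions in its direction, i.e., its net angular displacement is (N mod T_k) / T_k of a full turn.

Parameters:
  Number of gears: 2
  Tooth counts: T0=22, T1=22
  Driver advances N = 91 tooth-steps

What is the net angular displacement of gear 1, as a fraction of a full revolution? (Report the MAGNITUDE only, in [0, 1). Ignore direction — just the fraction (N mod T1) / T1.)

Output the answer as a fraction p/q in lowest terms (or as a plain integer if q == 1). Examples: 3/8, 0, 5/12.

Chain of 2 gears, tooth counts: [22, 22]
  gear 0: T0=22, direction=positive, advance = 91 mod 22 = 3 teeth = 3/22 turn
  gear 1: T1=22, direction=negative, advance = 91 mod 22 = 3 teeth = 3/22 turn
Gear 1: 91 mod 22 = 3
Fraction = 3 / 22 = 3/22 (gcd(3,22)=1) = 3/22

Answer: 3/22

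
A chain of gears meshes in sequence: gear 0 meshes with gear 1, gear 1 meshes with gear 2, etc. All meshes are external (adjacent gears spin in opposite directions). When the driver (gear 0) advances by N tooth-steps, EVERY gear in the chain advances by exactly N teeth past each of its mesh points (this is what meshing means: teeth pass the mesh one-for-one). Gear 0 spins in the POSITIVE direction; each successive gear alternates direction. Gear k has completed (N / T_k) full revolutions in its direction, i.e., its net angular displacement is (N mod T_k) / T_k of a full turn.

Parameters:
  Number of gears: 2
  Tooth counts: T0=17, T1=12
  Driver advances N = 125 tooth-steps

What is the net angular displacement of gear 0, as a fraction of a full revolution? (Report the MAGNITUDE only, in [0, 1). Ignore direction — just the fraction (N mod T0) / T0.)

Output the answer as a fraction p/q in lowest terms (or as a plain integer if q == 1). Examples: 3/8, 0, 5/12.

Answer: 6/17

Derivation:
Chain of 2 gears, tooth counts: [17, 12]
  gear 0: T0=17, direction=positive, advance = 125 mod 17 = 6 teeth = 6/17 turn
  gear 1: T1=12, direction=negative, advance = 125 mod 12 = 5 teeth = 5/12 turn
Gear 0: 125 mod 17 = 6
Fraction = 6 / 17 = 6/17 (gcd(6,17)=1) = 6/17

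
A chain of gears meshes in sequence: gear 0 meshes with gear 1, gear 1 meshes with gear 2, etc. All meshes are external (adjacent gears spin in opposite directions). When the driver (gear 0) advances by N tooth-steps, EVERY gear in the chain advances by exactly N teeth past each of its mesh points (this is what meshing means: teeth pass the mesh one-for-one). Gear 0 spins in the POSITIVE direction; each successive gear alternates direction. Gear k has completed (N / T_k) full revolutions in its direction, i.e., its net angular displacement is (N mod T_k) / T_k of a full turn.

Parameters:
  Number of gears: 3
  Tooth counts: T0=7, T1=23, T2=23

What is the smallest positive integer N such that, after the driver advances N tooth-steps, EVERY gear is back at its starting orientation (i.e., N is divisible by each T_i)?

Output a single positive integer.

Answer: 161

Derivation:
Gear k returns to start when N is a multiple of T_k.
All gears at start simultaneously when N is a common multiple of [7, 23, 23]; the smallest such N is lcm(7, 23, 23).
Start: lcm = T0 = 7
Fold in T1=23: gcd(7, 23) = 1; lcm(7, 23) = 7 * 23 / 1 = 161 / 1 = 161
Fold in T2=23: gcd(161, 23) = 23; lcm(161, 23) = 161 * 23 / 23 = 3703 / 23 = 161
Full cycle length = 161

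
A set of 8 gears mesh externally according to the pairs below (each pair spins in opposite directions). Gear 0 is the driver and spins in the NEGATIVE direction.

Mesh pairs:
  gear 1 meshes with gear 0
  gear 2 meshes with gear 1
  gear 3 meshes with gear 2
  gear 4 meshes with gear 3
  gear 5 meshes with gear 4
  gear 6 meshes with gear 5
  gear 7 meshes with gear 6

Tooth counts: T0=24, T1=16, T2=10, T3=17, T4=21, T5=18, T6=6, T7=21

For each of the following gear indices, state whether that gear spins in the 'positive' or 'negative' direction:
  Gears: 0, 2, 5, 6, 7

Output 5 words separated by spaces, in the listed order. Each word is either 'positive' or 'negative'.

Answer: negative negative positive negative positive

Derivation:
Gear 0 (driver): negative (depth 0)
  gear 1: meshes with gear 0 -> depth 1 -> positive (opposite of gear 0)
  gear 2: meshes with gear 1 -> depth 2 -> negative (opposite of gear 1)
  gear 3: meshes with gear 2 -> depth 3 -> positive (opposite of gear 2)
  gear 4: meshes with gear 3 -> depth 4 -> negative (opposite of gear 3)
  gear 5: meshes with gear 4 -> depth 5 -> positive (opposite of gear 4)
  gear 6: meshes with gear 5 -> depth 6 -> negative (opposite of gear 5)
  gear 7: meshes with gear 6 -> depth 7 -> positive (opposite of gear 6)
Queried indices 0, 2, 5, 6, 7 -> negative, negative, positive, negative, positive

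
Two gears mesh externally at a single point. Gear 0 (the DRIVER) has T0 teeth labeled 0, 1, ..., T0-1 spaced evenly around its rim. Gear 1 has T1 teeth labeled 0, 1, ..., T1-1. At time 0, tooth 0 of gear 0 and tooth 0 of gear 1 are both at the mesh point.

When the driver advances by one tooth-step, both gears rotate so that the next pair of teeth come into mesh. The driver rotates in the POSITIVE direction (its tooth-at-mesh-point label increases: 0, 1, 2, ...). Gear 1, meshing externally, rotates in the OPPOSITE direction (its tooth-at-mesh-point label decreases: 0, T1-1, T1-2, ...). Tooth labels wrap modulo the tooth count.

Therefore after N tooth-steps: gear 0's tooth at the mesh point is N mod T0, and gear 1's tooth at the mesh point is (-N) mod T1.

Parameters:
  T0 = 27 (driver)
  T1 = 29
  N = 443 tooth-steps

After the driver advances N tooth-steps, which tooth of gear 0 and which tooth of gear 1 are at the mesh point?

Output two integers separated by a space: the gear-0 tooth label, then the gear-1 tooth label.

Answer: 11 21

Derivation:
Gear 0 (driver, T0=27): tooth at mesh = N mod T0
  443 = 16 * 27 + 11, so 443 mod 27 = 11
  gear 0 tooth = 11
Gear 1 (driven, T1=29): tooth at mesh = (-N) mod T1
  443 = 15 * 29 + 8, so 443 mod 29 = 8
  (-443) mod 29 = (-8) mod 29 = 29 - 8 = 21
Mesh after 443 steps: gear-0 tooth 11 meets gear-1 tooth 21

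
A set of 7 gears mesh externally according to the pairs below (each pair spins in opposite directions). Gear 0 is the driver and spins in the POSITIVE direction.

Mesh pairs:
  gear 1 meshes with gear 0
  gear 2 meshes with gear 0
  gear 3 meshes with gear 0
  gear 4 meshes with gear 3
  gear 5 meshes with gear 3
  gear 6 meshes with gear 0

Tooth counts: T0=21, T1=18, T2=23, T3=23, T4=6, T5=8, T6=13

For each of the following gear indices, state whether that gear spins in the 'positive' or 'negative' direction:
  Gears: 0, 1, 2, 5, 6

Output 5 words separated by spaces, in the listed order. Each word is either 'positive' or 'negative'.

Answer: positive negative negative positive negative

Derivation:
Gear 0 (driver): positive (depth 0)
  gear 1: meshes with gear 0 -> depth 1 -> negative (opposite of gear 0)
  gear 2: meshes with gear 0 -> depth 1 -> negative (opposite of gear 0)
  gear 3: meshes with gear 0 -> depth 1 -> negative (opposite of gear 0)
  gear 4: meshes with gear 3 -> depth 2 -> positive (opposite of gear 3)
  gear 5: meshes with gear 3 -> depth 2 -> positive (opposite of gear 3)
  gear 6: meshes with gear 0 -> depth 1 -> negative (opposite of gear 0)
Queried indices 0, 1, 2, 5, 6 -> positive, negative, negative, positive, negative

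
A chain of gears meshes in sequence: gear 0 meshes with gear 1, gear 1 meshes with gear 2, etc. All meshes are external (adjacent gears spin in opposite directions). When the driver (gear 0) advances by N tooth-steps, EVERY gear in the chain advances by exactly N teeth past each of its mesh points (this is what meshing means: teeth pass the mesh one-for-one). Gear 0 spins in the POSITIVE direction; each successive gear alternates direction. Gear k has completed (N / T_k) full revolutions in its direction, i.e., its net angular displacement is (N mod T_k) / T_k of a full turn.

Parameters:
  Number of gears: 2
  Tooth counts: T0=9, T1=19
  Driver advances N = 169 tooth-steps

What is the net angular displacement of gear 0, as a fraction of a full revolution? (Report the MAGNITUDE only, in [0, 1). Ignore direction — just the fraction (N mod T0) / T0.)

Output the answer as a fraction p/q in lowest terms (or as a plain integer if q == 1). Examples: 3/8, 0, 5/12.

Answer: 7/9

Derivation:
Chain of 2 gears, tooth counts: [9, 19]
  gear 0: T0=9, direction=positive, advance = 169 mod 9 = 7 teeth = 7/9 turn
  gear 1: T1=19, direction=negative, advance = 169 mod 19 = 17 teeth = 17/19 turn
Gear 0: 169 mod 9 = 7
Fraction = 7 / 9 = 7/9 (gcd(7,9)=1) = 7/9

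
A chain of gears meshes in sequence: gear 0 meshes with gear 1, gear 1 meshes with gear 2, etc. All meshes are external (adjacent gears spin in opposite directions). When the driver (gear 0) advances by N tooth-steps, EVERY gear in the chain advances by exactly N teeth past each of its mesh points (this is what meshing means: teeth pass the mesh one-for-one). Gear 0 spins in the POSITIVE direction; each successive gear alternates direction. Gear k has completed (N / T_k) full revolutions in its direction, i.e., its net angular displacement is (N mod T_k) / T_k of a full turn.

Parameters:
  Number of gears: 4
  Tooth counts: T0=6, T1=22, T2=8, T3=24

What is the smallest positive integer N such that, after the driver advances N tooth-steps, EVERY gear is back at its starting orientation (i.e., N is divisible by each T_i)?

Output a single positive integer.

Gear k returns to start when N is a multiple of T_k.
All gears at start simultaneously when N is a common multiple of [6, 22, 8, 24]; the smallest such N is lcm(6, 22, 8, 24).
Start: lcm = T0 = 6
Fold in T1=22: gcd(6, 22) = 2; lcm(6, 22) = 6 * 22 / 2 = 132 / 2 = 66
Fold in T2=8: gcd(66, 8) = 2; lcm(66, 8) = 66 * 8 / 2 = 528 / 2 = 264
Fold in T3=24: gcd(264, 24) = 24; lcm(264, 24) = 264 * 24 / 24 = 6336 / 24 = 264
Full cycle length = 264

Answer: 264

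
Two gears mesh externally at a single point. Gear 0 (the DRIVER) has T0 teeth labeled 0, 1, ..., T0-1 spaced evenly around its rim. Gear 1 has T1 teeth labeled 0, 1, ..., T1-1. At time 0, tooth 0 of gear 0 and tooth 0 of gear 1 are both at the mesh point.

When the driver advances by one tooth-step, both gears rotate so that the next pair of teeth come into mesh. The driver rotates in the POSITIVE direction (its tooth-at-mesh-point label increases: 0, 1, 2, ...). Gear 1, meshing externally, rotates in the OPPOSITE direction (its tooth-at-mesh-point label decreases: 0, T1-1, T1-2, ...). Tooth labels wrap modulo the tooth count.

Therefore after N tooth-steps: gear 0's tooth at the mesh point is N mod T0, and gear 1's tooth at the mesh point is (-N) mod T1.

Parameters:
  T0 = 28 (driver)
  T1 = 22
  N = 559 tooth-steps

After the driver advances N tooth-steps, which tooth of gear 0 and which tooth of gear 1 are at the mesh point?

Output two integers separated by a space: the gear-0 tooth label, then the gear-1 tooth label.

Gear 0 (driver, T0=28): tooth at mesh = N mod T0
  559 = 19 * 28 + 27, so 559 mod 28 = 27
  gear 0 tooth = 27
Gear 1 (driven, T1=22): tooth at mesh = (-N) mod T1
  559 = 25 * 22 + 9, so 559 mod 22 = 9
  (-559) mod 22 = (-9) mod 22 = 22 - 9 = 13
Mesh after 559 steps: gear-0 tooth 27 meets gear-1 tooth 13

Answer: 27 13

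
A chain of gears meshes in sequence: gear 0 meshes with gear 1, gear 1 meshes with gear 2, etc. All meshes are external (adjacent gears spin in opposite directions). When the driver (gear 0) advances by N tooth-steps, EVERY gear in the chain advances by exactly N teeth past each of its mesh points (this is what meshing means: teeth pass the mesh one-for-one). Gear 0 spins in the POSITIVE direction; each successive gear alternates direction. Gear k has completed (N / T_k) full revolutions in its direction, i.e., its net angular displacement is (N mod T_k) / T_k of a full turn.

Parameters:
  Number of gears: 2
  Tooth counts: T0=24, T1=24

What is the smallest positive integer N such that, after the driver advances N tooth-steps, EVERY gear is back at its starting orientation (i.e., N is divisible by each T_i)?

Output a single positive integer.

Answer: 24

Derivation:
Gear k returns to start when N is a multiple of T_k.
All gears at start simultaneously when N is a common multiple of [24, 24]; the smallest such N is lcm(24, 24).
Start: lcm = T0 = 24
Fold in T1=24: gcd(24, 24) = 24; lcm(24, 24) = 24 * 24 / 24 = 576 / 24 = 24
Full cycle length = 24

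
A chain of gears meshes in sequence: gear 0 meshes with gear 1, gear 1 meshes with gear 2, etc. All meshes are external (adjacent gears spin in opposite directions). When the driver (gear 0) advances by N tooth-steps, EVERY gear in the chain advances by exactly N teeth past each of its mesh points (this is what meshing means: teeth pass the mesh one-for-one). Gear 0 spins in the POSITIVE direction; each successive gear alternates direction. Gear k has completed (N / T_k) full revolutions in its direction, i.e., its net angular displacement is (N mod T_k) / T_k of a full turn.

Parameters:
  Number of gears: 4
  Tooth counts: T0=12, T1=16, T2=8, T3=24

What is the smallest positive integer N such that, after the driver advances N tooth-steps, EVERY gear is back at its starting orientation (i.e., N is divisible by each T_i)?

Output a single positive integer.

Gear k returns to start when N is a multiple of T_k.
All gears at start simultaneously when N is a common multiple of [12, 16, 8, 24]; the smallest such N is lcm(12, 16, 8, 24).
Start: lcm = T0 = 12
Fold in T1=16: gcd(12, 16) = 4; lcm(12, 16) = 12 * 16 / 4 = 192 / 4 = 48
Fold in T2=8: gcd(48, 8) = 8; lcm(48, 8) = 48 * 8 / 8 = 384 / 8 = 48
Fold in T3=24: gcd(48, 24) = 24; lcm(48, 24) = 48 * 24 / 24 = 1152 / 24 = 48
Full cycle length = 48

Answer: 48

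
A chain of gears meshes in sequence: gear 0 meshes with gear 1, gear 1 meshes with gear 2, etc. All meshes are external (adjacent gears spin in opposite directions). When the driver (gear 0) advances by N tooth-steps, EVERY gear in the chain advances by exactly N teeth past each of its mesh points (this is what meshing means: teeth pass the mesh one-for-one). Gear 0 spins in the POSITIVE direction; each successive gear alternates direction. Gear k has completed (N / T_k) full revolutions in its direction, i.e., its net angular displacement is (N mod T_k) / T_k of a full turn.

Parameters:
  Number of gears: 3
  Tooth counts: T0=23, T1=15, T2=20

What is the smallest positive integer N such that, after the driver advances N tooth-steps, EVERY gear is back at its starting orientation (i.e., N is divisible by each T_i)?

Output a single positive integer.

Gear k returns to start when N is a multiple of T_k.
All gears at start simultaneously when N is a common multiple of [23, 15, 20]; the smallest such N is lcm(23, 15, 20).
Start: lcm = T0 = 23
Fold in T1=15: gcd(23, 15) = 1; lcm(23, 15) = 23 * 15 / 1 = 345 / 1 = 345
Fold in T2=20: gcd(345, 20) = 5; lcm(345, 20) = 345 * 20 / 5 = 6900 / 5 = 1380
Full cycle length = 1380

Answer: 1380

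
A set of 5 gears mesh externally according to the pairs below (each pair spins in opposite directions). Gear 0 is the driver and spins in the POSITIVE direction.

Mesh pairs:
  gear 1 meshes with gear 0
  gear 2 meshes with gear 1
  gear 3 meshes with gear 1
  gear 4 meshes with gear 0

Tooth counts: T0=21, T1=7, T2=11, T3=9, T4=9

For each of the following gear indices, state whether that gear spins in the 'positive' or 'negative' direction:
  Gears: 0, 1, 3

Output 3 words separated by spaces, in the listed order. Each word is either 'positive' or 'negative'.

Gear 0 (driver): positive (depth 0)
  gear 1: meshes with gear 0 -> depth 1 -> negative (opposite of gear 0)
  gear 2: meshes with gear 1 -> depth 2 -> positive (opposite of gear 1)
  gear 3: meshes with gear 1 -> depth 2 -> positive (opposite of gear 1)
  gear 4: meshes with gear 0 -> depth 1 -> negative (opposite of gear 0)
Queried indices 0, 1, 3 -> positive, negative, positive

Answer: positive negative positive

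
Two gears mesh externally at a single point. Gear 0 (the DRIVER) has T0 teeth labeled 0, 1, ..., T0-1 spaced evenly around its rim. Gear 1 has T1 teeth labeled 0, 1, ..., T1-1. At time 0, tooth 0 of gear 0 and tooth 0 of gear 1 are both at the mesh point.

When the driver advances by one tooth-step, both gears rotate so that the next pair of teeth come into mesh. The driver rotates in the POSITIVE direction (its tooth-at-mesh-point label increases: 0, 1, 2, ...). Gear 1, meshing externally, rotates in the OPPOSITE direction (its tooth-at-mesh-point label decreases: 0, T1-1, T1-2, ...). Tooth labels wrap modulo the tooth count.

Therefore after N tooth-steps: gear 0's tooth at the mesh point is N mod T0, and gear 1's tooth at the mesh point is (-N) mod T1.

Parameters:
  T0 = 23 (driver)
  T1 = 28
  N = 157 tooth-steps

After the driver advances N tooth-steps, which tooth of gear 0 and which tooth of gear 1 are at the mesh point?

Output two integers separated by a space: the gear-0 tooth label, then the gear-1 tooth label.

Answer: 19 11

Derivation:
Gear 0 (driver, T0=23): tooth at mesh = N mod T0
  157 = 6 * 23 + 19, so 157 mod 23 = 19
  gear 0 tooth = 19
Gear 1 (driven, T1=28): tooth at mesh = (-N) mod T1
  157 = 5 * 28 + 17, so 157 mod 28 = 17
  (-157) mod 28 = (-17) mod 28 = 28 - 17 = 11
Mesh after 157 steps: gear-0 tooth 19 meets gear-1 tooth 11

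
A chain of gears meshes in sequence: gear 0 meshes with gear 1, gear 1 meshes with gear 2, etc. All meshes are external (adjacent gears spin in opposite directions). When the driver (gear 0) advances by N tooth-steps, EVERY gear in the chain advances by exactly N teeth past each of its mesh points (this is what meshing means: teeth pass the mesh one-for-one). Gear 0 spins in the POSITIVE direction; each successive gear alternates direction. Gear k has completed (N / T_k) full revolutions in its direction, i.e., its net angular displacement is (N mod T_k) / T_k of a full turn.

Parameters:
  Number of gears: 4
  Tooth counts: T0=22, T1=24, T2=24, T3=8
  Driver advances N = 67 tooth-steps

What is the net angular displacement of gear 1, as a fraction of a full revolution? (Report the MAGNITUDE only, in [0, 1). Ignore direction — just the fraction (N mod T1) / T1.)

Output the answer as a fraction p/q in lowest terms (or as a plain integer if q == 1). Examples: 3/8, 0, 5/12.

Chain of 4 gears, tooth counts: [22, 24, 24, 8]
  gear 0: T0=22, direction=positive, advance = 67 mod 22 = 1 teeth = 1/22 turn
  gear 1: T1=24, direction=negative, advance = 67 mod 24 = 19 teeth = 19/24 turn
  gear 2: T2=24, direction=positive, advance = 67 mod 24 = 19 teeth = 19/24 turn
  gear 3: T3=8, direction=negative, advance = 67 mod 8 = 3 teeth = 3/8 turn
Gear 1: 67 mod 24 = 19
Fraction = 19 / 24 = 19/24 (gcd(19,24)=1) = 19/24

Answer: 19/24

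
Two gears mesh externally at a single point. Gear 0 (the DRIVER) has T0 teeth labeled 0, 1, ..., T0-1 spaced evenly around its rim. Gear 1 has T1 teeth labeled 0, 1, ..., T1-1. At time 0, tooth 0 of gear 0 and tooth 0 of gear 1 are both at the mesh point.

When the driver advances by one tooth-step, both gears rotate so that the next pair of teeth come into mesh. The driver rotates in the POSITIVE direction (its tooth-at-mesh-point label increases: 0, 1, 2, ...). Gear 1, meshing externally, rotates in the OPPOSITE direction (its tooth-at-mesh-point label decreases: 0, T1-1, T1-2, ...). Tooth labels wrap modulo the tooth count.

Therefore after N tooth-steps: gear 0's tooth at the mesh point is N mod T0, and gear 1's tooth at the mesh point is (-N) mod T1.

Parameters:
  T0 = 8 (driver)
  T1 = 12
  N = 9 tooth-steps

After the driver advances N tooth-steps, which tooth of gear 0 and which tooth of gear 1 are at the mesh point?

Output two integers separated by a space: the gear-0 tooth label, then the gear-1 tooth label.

Gear 0 (driver, T0=8): tooth at mesh = N mod T0
  9 = 1 * 8 + 1, so 9 mod 8 = 1
  gear 0 tooth = 1
Gear 1 (driven, T1=12): tooth at mesh = (-N) mod T1
  9 = 0 * 12 + 9, so 9 mod 12 = 9
  (-9) mod 12 = (-9) mod 12 = 12 - 9 = 3
Mesh after 9 steps: gear-0 tooth 1 meets gear-1 tooth 3

Answer: 1 3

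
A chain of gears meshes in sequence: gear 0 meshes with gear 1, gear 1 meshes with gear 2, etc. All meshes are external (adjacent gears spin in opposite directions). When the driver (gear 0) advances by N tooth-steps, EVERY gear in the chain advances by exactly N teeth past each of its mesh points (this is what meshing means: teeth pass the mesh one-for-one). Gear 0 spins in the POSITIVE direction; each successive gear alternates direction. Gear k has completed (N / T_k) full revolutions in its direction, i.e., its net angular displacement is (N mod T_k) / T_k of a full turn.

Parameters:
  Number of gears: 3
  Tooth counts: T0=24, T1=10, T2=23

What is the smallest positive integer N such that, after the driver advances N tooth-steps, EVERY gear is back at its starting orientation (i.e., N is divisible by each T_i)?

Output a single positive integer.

Answer: 2760

Derivation:
Gear k returns to start when N is a multiple of T_k.
All gears at start simultaneously when N is a common multiple of [24, 10, 23]; the smallest such N is lcm(24, 10, 23).
Start: lcm = T0 = 24
Fold in T1=10: gcd(24, 10) = 2; lcm(24, 10) = 24 * 10 / 2 = 240 / 2 = 120
Fold in T2=23: gcd(120, 23) = 1; lcm(120, 23) = 120 * 23 / 1 = 2760 / 1 = 2760
Full cycle length = 2760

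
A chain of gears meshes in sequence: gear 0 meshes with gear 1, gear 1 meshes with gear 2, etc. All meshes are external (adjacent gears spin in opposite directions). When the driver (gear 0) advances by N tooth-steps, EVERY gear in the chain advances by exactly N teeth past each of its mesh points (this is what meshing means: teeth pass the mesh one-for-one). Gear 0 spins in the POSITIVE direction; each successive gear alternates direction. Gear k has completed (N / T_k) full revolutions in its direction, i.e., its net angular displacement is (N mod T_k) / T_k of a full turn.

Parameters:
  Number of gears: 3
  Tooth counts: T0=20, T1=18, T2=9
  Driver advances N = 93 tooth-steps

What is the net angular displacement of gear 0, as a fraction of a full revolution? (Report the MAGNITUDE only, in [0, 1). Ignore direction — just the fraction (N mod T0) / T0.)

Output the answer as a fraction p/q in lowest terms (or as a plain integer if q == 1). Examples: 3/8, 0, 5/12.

Answer: 13/20

Derivation:
Chain of 3 gears, tooth counts: [20, 18, 9]
  gear 0: T0=20, direction=positive, advance = 93 mod 20 = 13 teeth = 13/20 turn
  gear 1: T1=18, direction=negative, advance = 93 mod 18 = 3 teeth = 3/18 turn
  gear 2: T2=9, direction=positive, advance = 93 mod 9 = 3 teeth = 3/9 turn
Gear 0: 93 mod 20 = 13
Fraction = 13 / 20 = 13/20 (gcd(13,20)=1) = 13/20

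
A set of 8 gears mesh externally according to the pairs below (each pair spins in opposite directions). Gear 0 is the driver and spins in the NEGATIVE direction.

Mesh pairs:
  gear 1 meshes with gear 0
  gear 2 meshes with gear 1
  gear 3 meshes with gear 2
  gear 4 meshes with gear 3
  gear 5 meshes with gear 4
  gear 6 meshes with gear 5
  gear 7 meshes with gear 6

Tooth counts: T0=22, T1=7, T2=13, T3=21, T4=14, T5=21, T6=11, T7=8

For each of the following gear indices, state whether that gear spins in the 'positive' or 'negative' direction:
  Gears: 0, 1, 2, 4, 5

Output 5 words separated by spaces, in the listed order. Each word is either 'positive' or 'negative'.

Answer: negative positive negative negative positive

Derivation:
Gear 0 (driver): negative (depth 0)
  gear 1: meshes with gear 0 -> depth 1 -> positive (opposite of gear 0)
  gear 2: meshes with gear 1 -> depth 2 -> negative (opposite of gear 1)
  gear 3: meshes with gear 2 -> depth 3 -> positive (opposite of gear 2)
  gear 4: meshes with gear 3 -> depth 4 -> negative (opposite of gear 3)
  gear 5: meshes with gear 4 -> depth 5 -> positive (opposite of gear 4)
  gear 6: meshes with gear 5 -> depth 6 -> negative (opposite of gear 5)
  gear 7: meshes with gear 6 -> depth 7 -> positive (opposite of gear 6)
Queried indices 0, 1, 2, 4, 5 -> negative, positive, negative, negative, positive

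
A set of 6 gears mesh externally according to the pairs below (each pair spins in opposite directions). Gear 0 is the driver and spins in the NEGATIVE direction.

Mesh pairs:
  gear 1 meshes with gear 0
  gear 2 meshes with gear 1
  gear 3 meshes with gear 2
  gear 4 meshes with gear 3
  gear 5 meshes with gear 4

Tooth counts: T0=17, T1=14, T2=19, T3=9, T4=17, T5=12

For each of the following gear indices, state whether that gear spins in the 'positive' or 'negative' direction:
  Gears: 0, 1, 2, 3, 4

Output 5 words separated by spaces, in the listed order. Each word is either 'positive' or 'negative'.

Gear 0 (driver): negative (depth 0)
  gear 1: meshes with gear 0 -> depth 1 -> positive (opposite of gear 0)
  gear 2: meshes with gear 1 -> depth 2 -> negative (opposite of gear 1)
  gear 3: meshes with gear 2 -> depth 3 -> positive (opposite of gear 2)
  gear 4: meshes with gear 3 -> depth 4 -> negative (opposite of gear 3)
  gear 5: meshes with gear 4 -> depth 5 -> positive (opposite of gear 4)
Queried indices 0, 1, 2, 3, 4 -> negative, positive, negative, positive, negative

Answer: negative positive negative positive negative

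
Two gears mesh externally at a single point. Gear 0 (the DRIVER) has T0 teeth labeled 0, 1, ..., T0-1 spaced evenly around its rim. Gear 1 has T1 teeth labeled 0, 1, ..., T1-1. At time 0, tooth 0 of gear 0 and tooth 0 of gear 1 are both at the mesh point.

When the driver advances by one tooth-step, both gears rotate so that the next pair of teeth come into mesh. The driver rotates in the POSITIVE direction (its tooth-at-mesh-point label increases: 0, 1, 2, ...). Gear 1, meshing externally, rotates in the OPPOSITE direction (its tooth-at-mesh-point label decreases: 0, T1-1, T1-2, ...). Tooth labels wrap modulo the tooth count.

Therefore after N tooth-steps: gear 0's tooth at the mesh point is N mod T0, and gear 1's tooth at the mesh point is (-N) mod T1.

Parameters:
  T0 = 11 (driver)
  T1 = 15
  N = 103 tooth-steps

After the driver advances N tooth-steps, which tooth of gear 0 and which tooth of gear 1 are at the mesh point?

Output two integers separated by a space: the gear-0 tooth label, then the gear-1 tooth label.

Gear 0 (driver, T0=11): tooth at mesh = N mod T0
  103 = 9 * 11 + 4, so 103 mod 11 = 4
  gear 0 tooth = 4
Gear 1 (driven, T1=15): tooth at mesh = (-N) mod T1
  103 = 6 * 15 + 13, so 103 mod 15 = 13
  (-103) mod 15 = (-13) mod 15 = 15 - 13 = 2
Mesh after 103 steps: gear-0 tooth 4 meets gear-1 tooth 2

Answer: 4 2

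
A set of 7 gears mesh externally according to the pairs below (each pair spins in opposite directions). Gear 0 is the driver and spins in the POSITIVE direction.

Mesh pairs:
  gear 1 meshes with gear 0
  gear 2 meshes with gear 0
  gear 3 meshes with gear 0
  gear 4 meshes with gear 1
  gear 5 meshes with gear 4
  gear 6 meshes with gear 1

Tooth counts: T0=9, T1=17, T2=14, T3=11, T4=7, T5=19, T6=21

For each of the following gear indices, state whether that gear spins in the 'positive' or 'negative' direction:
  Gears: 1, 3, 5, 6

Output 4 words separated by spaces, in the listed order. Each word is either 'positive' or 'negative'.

Gear 0 (driver): positive (depth 0)
  gear 1: meshes with gear 0 -> depth 1 -> negative (opposite of gear 0)
  gear 2: meshes with gear 0 -> depth 1 -> negative (opposite of gear 0)
  gear 3: meshes with gear 0 -> depth 1 -> negative (opposite of gear 0)
  gear 4: meshes with gear 1 -> depth 2 -> positive (opposite of gear 1)
  gear 5: meshes with gear 4 -> depth 3 -> negative (opposite of gear 4)
  gear 6: meshes with gear 1 -> depth 2 -> positive (opposite of gear 1)
Queried indices 1, 3, 5, 6 -> negative, negative, negative, positive

Answer: negative negative negative positive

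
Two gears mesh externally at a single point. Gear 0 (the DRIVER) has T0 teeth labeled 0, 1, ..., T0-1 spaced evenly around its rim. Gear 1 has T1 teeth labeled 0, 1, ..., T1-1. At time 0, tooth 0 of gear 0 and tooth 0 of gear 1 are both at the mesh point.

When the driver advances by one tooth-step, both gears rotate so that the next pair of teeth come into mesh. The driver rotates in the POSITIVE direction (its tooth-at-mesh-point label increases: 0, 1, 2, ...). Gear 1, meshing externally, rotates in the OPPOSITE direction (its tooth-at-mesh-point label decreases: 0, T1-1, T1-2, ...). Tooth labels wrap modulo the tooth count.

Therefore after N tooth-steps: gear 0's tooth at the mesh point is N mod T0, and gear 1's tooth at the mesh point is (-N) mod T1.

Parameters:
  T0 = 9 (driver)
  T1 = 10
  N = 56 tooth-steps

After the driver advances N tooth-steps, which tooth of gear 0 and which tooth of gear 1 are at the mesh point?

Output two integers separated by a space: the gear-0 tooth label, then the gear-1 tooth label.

Gear 0 (driver, T0=9): tooth at mesh = N mod T0
  56 = 6 * 9 + 2, so 56 mod 9 = 2
  gear 0 tooth = 2
Gear 1 (driven, T1=10): tooth at mesh = (-N) mod T1
  56 = 5 * 10 + 6, so 56 mod 10 = 6
  (-56) mod 10 = (-6) mod 10 = 10 - 6 = 4
Mesh after 56 steps: gear-0 tooth 2 meets gear-1 tooth 4

Answer: 2 4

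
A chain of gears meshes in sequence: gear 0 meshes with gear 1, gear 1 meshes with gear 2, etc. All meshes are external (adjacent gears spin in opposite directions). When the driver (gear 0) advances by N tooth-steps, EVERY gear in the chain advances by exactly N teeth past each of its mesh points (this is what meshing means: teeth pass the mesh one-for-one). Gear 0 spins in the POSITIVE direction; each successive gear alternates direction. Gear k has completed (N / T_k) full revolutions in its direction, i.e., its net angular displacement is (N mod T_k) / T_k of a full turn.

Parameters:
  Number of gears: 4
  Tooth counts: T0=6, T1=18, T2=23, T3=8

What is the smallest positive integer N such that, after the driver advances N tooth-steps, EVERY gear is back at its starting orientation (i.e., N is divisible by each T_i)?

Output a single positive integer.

Gear k returns to start when N is a multiple of T_k.
All gears at start simultaneously when N is a common multiple of [6, 18, 23, 8]; the smallest such N is lcm(6, 18, 23, 8).
Start: lcm = T0 = 6
Fold in T1=18: gcd(6, 18) = 6; lcm(6, 18) = 6 * 18 / 6 = 108 / 6 = 18
Fold in T2=23: gcd(18, 23) = 1; lcm(18, 23) = 18 * 23 / 1 = 414 / 1 = 414
Fold in T3=8: gcd(414, 8) = 2; lcm(414, 8) = 414 * 8 / 2 = 3312 / 2 = 1656
Full cycle length = 1656

Answer: 1656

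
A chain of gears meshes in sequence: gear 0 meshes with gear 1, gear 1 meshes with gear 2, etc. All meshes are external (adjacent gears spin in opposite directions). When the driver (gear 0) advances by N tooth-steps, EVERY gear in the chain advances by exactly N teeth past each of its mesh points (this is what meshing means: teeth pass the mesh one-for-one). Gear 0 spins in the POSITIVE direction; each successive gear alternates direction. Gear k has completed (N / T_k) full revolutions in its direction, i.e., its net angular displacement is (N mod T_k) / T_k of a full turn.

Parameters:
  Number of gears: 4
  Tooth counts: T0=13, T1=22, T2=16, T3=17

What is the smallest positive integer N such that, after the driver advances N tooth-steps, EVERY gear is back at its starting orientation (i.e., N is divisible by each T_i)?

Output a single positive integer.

Gear k returns to start when N is a multiple of T_k.
All gears at start simultaneously when N is a common multiple of [13, 22, 16, 17]; the smallest such N is lcm(13, 22, 16, 17).
Start: lcm = T0 = 13
Fold in T1=22: gcd(13, 22) = 1; lcm(13, 22) = 13 * 22 / 1 = 286 / 1 = 286
Fold in T2=16: gcd(286, 16) = 2; lcm(286, 16) = 286 * 16 / 2 = 4576 / 2 = 2288
Fold in T3=17: gcd(2288, 17) = 1; lcm(2288, 17) = 2288 * 17 / 1 = 38896 / 1 = 38896
Full cycle length = 38896

Answer: 38896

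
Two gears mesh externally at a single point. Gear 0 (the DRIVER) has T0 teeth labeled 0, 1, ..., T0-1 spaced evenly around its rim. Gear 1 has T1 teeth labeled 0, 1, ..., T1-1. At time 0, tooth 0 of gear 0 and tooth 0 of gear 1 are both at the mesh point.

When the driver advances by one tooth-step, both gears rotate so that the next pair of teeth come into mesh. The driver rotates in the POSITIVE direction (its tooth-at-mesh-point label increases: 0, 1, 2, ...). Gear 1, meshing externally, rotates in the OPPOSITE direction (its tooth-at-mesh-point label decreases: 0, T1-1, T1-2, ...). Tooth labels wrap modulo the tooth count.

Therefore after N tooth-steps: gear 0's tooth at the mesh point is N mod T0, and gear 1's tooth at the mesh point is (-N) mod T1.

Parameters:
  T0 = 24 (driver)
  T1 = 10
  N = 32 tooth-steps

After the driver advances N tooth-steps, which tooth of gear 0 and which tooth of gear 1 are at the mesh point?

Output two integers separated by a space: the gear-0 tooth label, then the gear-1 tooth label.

Answer: 8 8

Derivation:
Gear 0 (driver, T0=24): tooth at mesh = N mod T0
  32 = 1 * 24 + 8, so 32 mod 24 = 8
  gear 0 tooth = 8
Gear 1 (driven, T1=10): tooth at mesh = (-N) mod T1
  32 = 3 * 10 + 2, so 32 mod 10 = 2
  (-32) mod 10 = (-2) mod 10 = 10 - 2 = 8
Mesh after 32 steps: gear-0 tooth 8 meets gear-1 tooth 8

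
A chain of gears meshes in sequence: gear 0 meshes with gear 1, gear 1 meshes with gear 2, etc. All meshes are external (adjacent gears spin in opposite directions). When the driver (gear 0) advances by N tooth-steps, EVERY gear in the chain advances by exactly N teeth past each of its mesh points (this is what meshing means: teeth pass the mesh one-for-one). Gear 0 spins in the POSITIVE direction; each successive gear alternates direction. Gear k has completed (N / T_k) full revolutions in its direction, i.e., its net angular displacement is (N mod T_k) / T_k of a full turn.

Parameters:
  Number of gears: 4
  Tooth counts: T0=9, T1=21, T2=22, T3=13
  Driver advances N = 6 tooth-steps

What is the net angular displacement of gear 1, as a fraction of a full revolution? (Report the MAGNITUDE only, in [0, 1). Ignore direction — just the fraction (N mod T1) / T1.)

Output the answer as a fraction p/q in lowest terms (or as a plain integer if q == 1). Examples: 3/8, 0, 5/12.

Chain of 4 gears, tooth counts: [9, 21, 22, 13]
  gear 0: T0=9, direction=positive, advance = 6 mod 9 = 6 teeth = 6/9 turn
  gear 1: T1=21, direction=negative, advance = 6 mod 21 = 6 teeth = 6/21 turn
  gear 2: T2=22, direction=positive, advance = 6 mod 22 = 6 teeth = 6/22 turn
  gear 3: T3=13, direction=negative, advance = 6 mod 13 = 6 teeth = 6/13 turn
Gear 1: 6 mod 21 = 6
Fraction = 6 / 21 = 2/7 (gcd(6,21)=3) = 2/7

Answer: 2/7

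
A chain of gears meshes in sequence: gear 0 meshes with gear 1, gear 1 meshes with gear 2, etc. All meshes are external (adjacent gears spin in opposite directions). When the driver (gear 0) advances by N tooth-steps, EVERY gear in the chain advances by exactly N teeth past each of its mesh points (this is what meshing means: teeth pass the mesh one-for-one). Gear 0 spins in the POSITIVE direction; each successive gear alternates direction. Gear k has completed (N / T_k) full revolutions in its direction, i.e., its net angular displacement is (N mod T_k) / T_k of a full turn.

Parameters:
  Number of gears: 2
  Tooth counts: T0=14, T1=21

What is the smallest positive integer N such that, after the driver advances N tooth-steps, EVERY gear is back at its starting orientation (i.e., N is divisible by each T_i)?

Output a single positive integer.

Answer: 42

Derivation:
Gear k returns to start when N is a multiple of T_k.
All gears at start simultaneously when N is a common multiple of [14, 21]; the smallest such N is lcm(14, 21).
Start: lcm = T0 = 14
Fold in T1=21: gcd(14, 21) = 7; lcm(14, 21) = 14 * 21 / 7 = 294 / 7 = 42
Full cycle length = 42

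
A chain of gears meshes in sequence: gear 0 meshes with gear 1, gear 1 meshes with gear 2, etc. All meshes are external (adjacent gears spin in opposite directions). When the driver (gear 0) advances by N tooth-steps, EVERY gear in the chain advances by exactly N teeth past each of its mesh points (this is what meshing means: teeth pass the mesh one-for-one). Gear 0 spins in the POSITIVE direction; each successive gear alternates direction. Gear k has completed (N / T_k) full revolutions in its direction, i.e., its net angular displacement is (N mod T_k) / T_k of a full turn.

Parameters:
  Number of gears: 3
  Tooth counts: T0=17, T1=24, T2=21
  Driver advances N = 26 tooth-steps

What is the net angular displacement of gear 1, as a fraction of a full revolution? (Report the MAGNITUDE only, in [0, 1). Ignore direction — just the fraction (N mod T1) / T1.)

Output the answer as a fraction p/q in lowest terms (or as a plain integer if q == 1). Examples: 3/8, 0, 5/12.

Answer: 1/12

Derivation:
Chain of 3 gears, tooth counts: [17, 24, 21]
  gear 0: T0=17, direction=positive, advance = 26 mod 17 = 9 teeth = 9/17 turn
  gear 1: T1=24, direction=negative, advance = 26 mod 24 = 2 teeth = 2/24 turn
  gear 2: T2=21, direction=positive, advance = 26 mod 21 = 5 teeth = 5/21 turn
Gear 1: 26 mod 24 = 2
Fraction = 2 / 24 = 1/12 (gcd(2,24)=2) = 1/12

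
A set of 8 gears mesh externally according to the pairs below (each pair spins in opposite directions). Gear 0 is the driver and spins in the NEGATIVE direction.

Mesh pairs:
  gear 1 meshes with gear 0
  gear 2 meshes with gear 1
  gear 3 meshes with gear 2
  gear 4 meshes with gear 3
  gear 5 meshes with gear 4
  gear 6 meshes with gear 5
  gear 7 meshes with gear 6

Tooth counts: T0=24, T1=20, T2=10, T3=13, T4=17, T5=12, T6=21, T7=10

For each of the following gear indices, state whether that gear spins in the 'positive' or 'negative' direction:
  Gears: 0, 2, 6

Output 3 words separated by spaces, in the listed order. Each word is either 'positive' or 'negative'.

Answer: negative negative negative

Derivation:
Gear 0 (driver): negative (depth 0)
  gear 1: meshes with gear 0 -> depth 1 -> positive (opposite of gear 0)
  gear 2: meshes with gear 1 -> depth 2 -> negative (opposite of gear 1)
  gear 3: meshes with gear 2 -> depth 3 -> positive (opposite of gear 2)
  gear 4: meshes with gear 3 -> depth 4 -> negative (opposite of gear 3)
  gear 5: meshes with gear 4 -> depth 5 -> positive (opposite of gear 4)
  gear 6: meshes with gear 5 -> depth 6 -> negative (opposite of gear 5)
  gear 7: meshes with gear 6 -> depth 7 -> positive (opposite of gear 6)
Queried indices 0, 2, 6 -> negative, negative, negative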